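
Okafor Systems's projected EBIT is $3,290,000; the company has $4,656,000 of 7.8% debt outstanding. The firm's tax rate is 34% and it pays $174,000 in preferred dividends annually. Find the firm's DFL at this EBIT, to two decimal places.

Annual interest charges come to $363,168.00.
Pre-tax preferred-dividend burden = $174,000 ÷ (1 − 0.34) = $263,636.36.
DFL = EBIT ÷ [EBIT − I − D_p/(1−t)] = $3,290,000 ÷ [$3,290,000 − $363,168.00 − $263,636.36] = $3,290,000 ÷ $2,663,195.64 = 1.2354.

1.24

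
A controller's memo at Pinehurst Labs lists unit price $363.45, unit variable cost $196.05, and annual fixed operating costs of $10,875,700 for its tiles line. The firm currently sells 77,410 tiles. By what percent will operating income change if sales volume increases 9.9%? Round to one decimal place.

+61.6%

Contribution at this volume is 77,410 × $167.40 = $12,958,434.00.
EBIT = $12,958,434.00 − $10,875,700 = $2,082,734.00.
Degree of operating leverage = $12,958,434.00 / $2,082,734.00 = 6.2218.
Operating income changes by 6.2218 × +9.9% = +61.6%.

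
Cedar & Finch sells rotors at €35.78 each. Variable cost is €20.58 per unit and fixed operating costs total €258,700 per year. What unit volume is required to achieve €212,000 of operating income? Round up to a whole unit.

30,968 rotors

Unit CM = price − variable cost = €35.78 − €20.58 = €15.20.
Need Q such that Q × €15.20 − €258,700 = €212,000, i.e. Q = €470,700 / €15.20 = 30,967.11 → 30,968.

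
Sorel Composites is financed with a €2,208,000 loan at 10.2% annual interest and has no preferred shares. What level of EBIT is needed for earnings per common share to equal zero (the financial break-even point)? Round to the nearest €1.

€225,216

Annual interest = 10.2% × €2,208,000 = €225,216.00.
Without preferred stock the financial break-even is simply EBIT = interest = €225,216.00.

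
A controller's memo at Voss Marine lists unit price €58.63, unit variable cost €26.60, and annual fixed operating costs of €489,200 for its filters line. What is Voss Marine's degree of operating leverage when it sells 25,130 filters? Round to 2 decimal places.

2.55

Total contribution margin = 25,130 × €32.03 = €804,913.90.
Subtracting fixed costs: EBIT = €804,913.90 − €489,200 = €315,713.90.
DOL = contribution ÷ EBIT = €804,913.90 ÷ €315,713.90 = 2.5495.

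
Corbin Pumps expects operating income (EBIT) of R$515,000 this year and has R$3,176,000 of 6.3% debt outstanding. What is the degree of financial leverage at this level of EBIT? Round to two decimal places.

Interest = R$200,088.00.
DFL = EBIT ÷ (EBIT − I) = R$515,000 ÷ (R$515,000 − R$200,088.00) = R$515,000 ÷ R$314,912.00 = 1.6354.

1.64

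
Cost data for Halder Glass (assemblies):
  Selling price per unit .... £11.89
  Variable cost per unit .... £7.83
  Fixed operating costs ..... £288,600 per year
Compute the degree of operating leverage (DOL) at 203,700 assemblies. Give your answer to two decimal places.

1.54

Total contribution margin = 203,700 × £4.06 = £827,022.00.
EBIT = £827,022.00 − £288,600 = £538,422.00.
So DOL = total CM / EBIT = £827,022.00 / £538,422.00 = 1.5360.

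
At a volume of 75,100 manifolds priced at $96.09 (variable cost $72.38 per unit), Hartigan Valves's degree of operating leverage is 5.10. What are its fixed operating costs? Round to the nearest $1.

$1,431,480

Total contribution margin = 75,100 × $23.71 = $1,780,621.00.
DOL = contribution / EBIT, so EBIT = $1,780,621.00 / 5.10 = $349,141.37.
And FC = contribution − EBIT = $1,780,621.00 − $349,141.37 = $1,431,480.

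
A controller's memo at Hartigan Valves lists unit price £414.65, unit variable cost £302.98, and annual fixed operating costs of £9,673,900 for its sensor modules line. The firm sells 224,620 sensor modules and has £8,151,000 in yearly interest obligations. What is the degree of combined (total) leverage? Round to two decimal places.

3.46

Total contribution margin = 224,620 × £111.67 = £25,083,315.40.
Subtracting fixed costs: EBIT = £25,083,315.40 − £9,673,900 = £15,409,415.40. Interest = £8,151,000.00, so EBIT − I = £7,258,415.40.
Degree of total leverage = total CM / (EBIT − interest) = £25,083,315.40 / £7,258,415.40 = 3.4558.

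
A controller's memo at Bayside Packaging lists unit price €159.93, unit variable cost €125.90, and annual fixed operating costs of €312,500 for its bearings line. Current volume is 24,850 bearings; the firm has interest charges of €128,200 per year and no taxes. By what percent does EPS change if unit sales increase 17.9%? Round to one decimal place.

At 24,850 units, contribution = 24,850 × €34.03 = €845,645.50.
Operating income = contribution − fixed costs = €845,645.50 − €312,500 = €533,145.50.
After interest of €128,200.00, pre-tax earnings = €404,945.50.
DCL = total CM / (EBIT − I) = €845,645.50 / €404,945.50 = 2.0883.
%ΔEPS = DCL × %ΔSales = 2.0883 × +17.9% = +37.4%.

+37.4%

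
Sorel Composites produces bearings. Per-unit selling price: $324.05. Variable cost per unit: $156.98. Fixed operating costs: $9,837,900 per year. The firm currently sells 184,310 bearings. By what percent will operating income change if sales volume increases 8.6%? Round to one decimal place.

+12.6%

At 184,310 units, contribution = 184,310 × $167.07 = $30,792,671.70.
Subtracting fixed costs: EBIT = $30,792,671.70 − $9,837,900 = $20,954,771.70.
Degree of operating leverage = $30,792,671.70 / $20,954,771.70 = 1.4695.
So EBIT moves 1.4695 × (+8.6%) = +12.6%.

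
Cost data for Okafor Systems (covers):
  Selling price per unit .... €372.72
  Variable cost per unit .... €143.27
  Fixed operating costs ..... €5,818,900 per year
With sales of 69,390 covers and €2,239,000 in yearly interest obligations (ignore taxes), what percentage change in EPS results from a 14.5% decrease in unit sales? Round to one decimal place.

At 69,390 units, contribution = 69,390 × €229.45 = €15,921,535.50.
EBIT = €15,921,535.50 − €5,818,900 = €10,102,635.50.
After interest of €2,239,000.00, pre-tax earnings = €7,863,635.50.
Degree of combined leverage = contribution ÷ (EBIT − I) = €15,921,535.50 ÷ €7,863,635.50 = 2.0247.
EPS therefore changes by 2.0247 × (-14.5%) = -29.4%.

-29.4%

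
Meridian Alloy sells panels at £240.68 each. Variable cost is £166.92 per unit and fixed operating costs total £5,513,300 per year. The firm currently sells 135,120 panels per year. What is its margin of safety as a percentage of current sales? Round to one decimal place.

Each unit contributes £240.68 − £166.92 = £73.76. Break-even units = £5,513,300 ÷ £73.76 = 74,746.48; break-even revenue = 74,746.48 × £240.68 = £17,989,981.62.
Current sales = 135,120 × £240.68 = £32,520,681.60.
Margin of safety = (£32,520,681.60 − £17,989,981.62) ÷ £32,520,681.60 = 44.7%.

44.7%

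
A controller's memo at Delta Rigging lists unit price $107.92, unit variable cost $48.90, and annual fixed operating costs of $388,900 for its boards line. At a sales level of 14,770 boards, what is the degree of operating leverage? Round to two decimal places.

1.81

Total contribution margin = 14,770 × $59.02 = $871,725.40.
EBIT = $871,725.40 − $388,900 = $482,825.40.
DOL = contribution ÷ EBIT = $871,725.40 ÷ $482,825.40 = 1.8055.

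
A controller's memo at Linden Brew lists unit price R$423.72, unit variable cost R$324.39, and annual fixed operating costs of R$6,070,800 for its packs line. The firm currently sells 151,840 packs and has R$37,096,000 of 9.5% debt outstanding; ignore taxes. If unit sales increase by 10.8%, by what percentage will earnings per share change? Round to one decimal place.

+29.7%

At 151,840 units, contribution = 151,840 × R$99.33 = R$15,082,267.20.
Operating income = contribution − fixed costs = R$15,082,267.20 − R$6,070,800 = R$9,011,467.20.
Interest = R$3,524,120.00, so EBIT − I = R$5,487,347.20.
DCL = total CM / (EBIT − I) = R$15,082,267.20 / R$5,487,347.20 = 2.7486.
EPS therefore changes by 2.7486 × (+10.8%) = +29.7%.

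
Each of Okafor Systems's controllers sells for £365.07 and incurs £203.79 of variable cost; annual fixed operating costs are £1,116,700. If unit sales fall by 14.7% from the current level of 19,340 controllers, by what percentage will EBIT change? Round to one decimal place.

Total contribution margin = 19,340 × £161.28 = £3,119,155.20.
Operating income = contribution − fixed costs = £3,119,155.20 − £1,116,700 = £2,002,455.20.
So DOL = total CM / EBIT = £3,119,155.20 / £2,002,455.20 = 1.5577.
Operating income changes by 1.5577 × -14.7% = -22.9%.

-22.9%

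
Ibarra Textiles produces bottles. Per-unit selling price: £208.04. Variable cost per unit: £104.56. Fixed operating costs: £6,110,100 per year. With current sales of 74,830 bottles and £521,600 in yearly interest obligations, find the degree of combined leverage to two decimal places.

6.97

Total contribution margin = 74,830 × £103.48 = £7,743,408.40.
Subtracting fixed costs: EBIT = £7,743,408.40 − £6,110,100 = £1,633,308.40. Interest = £521,600.00, so EBIT − I = £1,111,708.40.
Degree of total leverage = total CM / (EBIT − interest) = £7,743,408.40 / £1,111,708.40 = 6.9653.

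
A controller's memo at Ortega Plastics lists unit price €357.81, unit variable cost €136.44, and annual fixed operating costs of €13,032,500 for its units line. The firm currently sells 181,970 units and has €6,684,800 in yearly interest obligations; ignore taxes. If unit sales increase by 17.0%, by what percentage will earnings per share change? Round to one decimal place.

At 181,970 units, contribution = 181,970 × €221.37 = €40,282,698.90.
EBIT = €40,282,698.90 − €13,032,500 = €27,250,198.90.
After interest of €6,684,800.00, pre-tax earnings = €20,565,398.90.
DCL = total CM / (EBIT − I) = €40,282,698.90 / €20,565,398.90 = 1.9588.
%ΔEPS = DCL × %ΔSales = 1.9588 × +17.0% = +33.3%.

+33.3%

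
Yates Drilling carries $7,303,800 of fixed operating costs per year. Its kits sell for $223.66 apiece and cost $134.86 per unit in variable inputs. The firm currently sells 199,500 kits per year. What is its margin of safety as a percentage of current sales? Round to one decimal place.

Unit CM = price − variable cost = $223.66 − $134.86 = $88.80. Break-even units = $7,303,800 ÷ $88.80 = 82,250.00; break-even revenue = 82,250.00 × $223.66 = $18,396,035.00.
Current sales = 199,500 × $223.66 = $44,620,170.00.
Margin of safety = ($44,620,170.00 − $18,396,035.00) ÷ $44,620,170.00 = 58.8%.

58.8%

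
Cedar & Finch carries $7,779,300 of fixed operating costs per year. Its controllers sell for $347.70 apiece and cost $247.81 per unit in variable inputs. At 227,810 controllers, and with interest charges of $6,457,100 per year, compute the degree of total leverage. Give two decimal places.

Total contribution margin = 227,810 × $99.89 = $22,755,940.90.
Operating income = contribution − fixed costs = $22,755,940.90 − $7,779,300 = $14,976,640.90. Interest = $6,457,100.00, so EBIT − I = $8,519,540.90.
DCL = contribution ÷ (EBIT − I) = $22,755,940.90 ÷ $8,519,540.90 = 2.6710.

2.67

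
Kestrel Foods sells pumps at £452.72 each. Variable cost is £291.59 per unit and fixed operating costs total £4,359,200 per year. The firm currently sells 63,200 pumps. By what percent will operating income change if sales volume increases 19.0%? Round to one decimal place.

Total contribution margin = 63,200 × £161.13 = £10,183,416.00.
Subtracting fixed costs: EBIT = £10,183,416.00 − £4,359,200 = £5,824,216.00.
DOL = contribution ÷ EBIT = £10,183,416.00 ÷ £5,824,216.00 = 1.7485.
%ΔEBIT = DOL × %ΔSales = 1.7485 × +19.0% = +33.2%.

+33.2%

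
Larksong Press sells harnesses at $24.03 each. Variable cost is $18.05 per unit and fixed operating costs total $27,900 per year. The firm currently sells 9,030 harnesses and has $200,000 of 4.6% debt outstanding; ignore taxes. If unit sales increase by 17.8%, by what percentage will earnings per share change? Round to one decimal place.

+56.9%

Total contribution margin = 9,030 × $5.98 = $53,999.40.
EBIT = $53,999.40 − $27,900 = $26,099.40.
Interest = $9,200.00, so EBIT − I = $16,899.40.
DCL = total CM / (EBIT − I) = $53,999.40 / $16,899.40 = 3.1953.
EPS therefore changes by 3.1953 × (+17.8%) = +56.9%.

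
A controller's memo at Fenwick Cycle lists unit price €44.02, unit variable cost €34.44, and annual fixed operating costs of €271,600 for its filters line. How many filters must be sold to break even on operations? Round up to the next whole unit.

28,351 filters

Contribution margin per unit = €44.02 − €34.44 = €9.58.
Break-even volume = fixed costs ÷ CM per unit = €271,600 ÷ €9.58 = 28,350.73, so 28,351 filters.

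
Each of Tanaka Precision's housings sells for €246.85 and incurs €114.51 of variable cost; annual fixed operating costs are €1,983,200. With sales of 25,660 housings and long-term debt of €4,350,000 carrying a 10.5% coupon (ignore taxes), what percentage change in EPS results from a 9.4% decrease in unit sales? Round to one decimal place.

-33.4%

Contribution at this volume is 25,660 × €132.34 = €3,395,844.40.
EBIT = €3,395,844.40 − €1,983,200 = €1,412,644.40.
After interest of €456,750.00, pre-tax earnings = €955,894.40.
Degree of combined leverage = contribution ÷ (EBIT − I) = €3,395,844.40 ÷ €955,894.40 = 3.5525.
EPS therefore changes by 3.5525 × (-9.4%) = -33.4%.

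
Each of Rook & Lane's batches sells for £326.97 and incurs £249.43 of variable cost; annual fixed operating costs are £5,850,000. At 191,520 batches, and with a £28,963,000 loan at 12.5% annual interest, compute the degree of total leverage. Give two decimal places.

At 191,520 units, contribution = 191,520 × £77.54 = £14,850,460.80.
EBIT = £14,850,460.80 − £5,850,000 = £9,000,460.80. Interest = £3,620,375.00.
DOL = £14,850,460.80 ÷ £9,000,460.80 = 1.6500; DFL = £9,000,460.80 ÷ £5,380,085.80 = 1.6729.
DCL = DOL × DFL = 1.6500 × 1.6729 = 2.7603.

2.76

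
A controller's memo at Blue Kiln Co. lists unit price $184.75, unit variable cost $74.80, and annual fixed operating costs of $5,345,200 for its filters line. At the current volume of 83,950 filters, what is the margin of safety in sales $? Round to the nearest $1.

Unit CM = price − variable cost = $184.75 − $74.80 = $109.95. Break-even units = $5,345,200 ÷ $109.95 = 48,614.82; break-even revenue = 48,614.82 × $184.75 = $8,981,588.90.
Current sales = 83,950 × $184.75 = $15,509,762.50.
Margin of safety = $15,509,762.50 − $8,981,588.90 = $6,528,174.

$6,528,174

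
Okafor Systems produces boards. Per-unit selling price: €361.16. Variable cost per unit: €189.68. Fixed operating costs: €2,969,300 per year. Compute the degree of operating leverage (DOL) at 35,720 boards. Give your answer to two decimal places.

1.94

Contribution at this volume is 35,720 × €171.48 = €6,125,265.60.
Operating income = contribution − fixed costs = €6,125,265.60 − €2,969,300 = €3,155,965.60.
So DOL = total CM / EBIT = €6,125,265.60 / €3,155,965.60 = 1.9409.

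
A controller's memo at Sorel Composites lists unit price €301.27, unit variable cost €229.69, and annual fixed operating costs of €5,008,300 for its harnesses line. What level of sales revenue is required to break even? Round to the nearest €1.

€21,079,220

CM per unit = €301.27 − €229.69 = €71.58; CM ratio = €71.58 / €301.27 = 0.2376.
Break-even sales = FC ÷ CM ratio = €5,008,300 × €301.27 / €71.58 = €21,079,220.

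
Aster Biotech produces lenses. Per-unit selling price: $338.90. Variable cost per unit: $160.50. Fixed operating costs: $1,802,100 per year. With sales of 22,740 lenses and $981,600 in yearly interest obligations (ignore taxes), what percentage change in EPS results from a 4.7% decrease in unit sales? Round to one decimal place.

At 22,740 units, contribution = 22,740 × $178.40 = $4,056,816.00.
Subtracting fixed costs: EBIT = $4,056,816.00 − $1,802,100 = $2,254,716.00.
After interest of $981,600.00, pre-tax earnings = $1,273,116.00.
Degree of combined leverage = contribution ÷ (EBIT − I) = $4,056,816.00 ÷ $1,273,116.00 = 3.1865.
%ΔEPS = DCL × %ΔSales = 3.1865 × -4.7% = -15.0%.

-15.0%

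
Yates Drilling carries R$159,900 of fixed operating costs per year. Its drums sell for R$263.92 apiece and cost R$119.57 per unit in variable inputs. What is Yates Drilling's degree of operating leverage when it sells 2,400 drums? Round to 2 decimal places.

Contribution at this volume is 2,400 × R$144.35 = R$346,440.00.
Subtracting fixed costs: EBIT = R$346,440.00 − R$159,900 = R$186,540.00.
DOL = contribution ÷ EBIT = R$346,440.00 ÷ R$186,540.00 = 1.8572.

1.86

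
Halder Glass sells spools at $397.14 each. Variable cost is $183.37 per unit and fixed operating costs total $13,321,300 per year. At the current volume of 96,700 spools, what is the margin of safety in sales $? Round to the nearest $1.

$13,655,246

Unit CM = price − variable cost = $397.14 − $183.37 = $213.77. Break-even units = $13,321,300 ÷ $213.77 = 62,316.04; break-even revenue = 62,316.04 × $397.14 = $24,748,192.37.
Current sales = 96,700 × $397.14 = $38,403,438.00.
Margin of safety = $38,403,438.00 − $24,748,192.37 = $13,655,246.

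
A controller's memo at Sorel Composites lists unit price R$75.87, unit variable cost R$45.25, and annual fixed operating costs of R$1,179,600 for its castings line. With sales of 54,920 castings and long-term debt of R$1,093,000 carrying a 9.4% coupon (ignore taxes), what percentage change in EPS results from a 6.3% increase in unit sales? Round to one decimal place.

Contribution at this volume is 54,920 × R$30.62 = R$1,681,650.40.
Subtracting fixed costs: EBIT = R$1,681,650.40 − R$1,179,600 = R$502,050.40.
Interest = R$102,742.00, so EBIT − I = R$399,308.40.
Degree of combined leverage = contribution ÷ (EBIT − I) = R$1,681,650.40 ÷ R$399,308.40 = 4.2114.
%ΔEPS = DCL × %ΔSales = 4.2114 × +6.3% = +26.5%.

+26.5%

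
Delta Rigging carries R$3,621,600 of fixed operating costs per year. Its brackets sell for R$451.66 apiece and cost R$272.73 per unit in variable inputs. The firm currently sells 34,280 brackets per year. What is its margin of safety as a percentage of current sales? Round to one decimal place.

41.0%

Each unit contributes R$451.66 − R$272.73 = R$178.93. Break-even units = R$3,621,600 ÷ R$178.93 = 20,240.32; break-even revenue = 20,240.32 × R$451.66 = R$9,141,741.78.
Current sales = 34,280 × R$451.66 = R$15,482,904.80.
Margin of safety = (R$15,482,904.80 − R$9,141,741.78) ÷ R$15,482,904.80 = 41.0%.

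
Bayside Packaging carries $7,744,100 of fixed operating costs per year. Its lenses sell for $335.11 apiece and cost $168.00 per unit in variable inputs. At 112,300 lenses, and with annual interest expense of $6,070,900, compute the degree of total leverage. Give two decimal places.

Contribution at this volume is 112,300 × $167.11 = $18,766,453.00.
Subtracting fixed costs: EBIT = $18,766,453.00 − $7,744,100 = $11,022,353.00. Interest = $6,070,900.00.
DOL = $18,766,453.00 ÷ $11,022,353.00 = 1.7026; DFL = $11,022,353.00 ÷ $4,951,453.00 = 2.2261.
DCL = DOL × DFL = 1.7026 × 2.2261 = 3.7902.

3.79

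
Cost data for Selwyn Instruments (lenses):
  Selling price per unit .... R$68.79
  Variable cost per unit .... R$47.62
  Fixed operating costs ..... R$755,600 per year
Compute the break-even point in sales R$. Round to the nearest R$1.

R$2,455,254

CM per unit = R$68.79 − R$47.62 = R$21.17; CM ratio = R$21.17 / R$68.79 = 0.3077.
Break-even sales = FC ÷ CM ratio = R$755,600 × R$68.79 / R$21.17 = R$2,455,254.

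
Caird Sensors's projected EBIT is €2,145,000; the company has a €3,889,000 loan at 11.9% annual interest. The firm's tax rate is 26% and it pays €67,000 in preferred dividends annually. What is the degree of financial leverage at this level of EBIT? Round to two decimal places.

1.35

Interest = €462,791.00.
Pre-tax preferred-dividend burden = €67,000 ÷ (1 − 0.26) = €90,540.54.
DFL = EBIT ÷ [EBIT − I − D_p/(1−t)] = €2,145,000 ÷ [€2,145,000 − €462,791.00 − €90,540.54] = €2,145,000 ÷ €1,591,668.46 = 1.3476.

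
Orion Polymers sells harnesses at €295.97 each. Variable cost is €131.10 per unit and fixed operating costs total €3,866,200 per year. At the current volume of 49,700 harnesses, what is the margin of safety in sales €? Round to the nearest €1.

Contribution margin per unit = €295.97 − €131.10 = €164.87. Break-even units = €3,866,200 ÷ €164.87 = 23,449.99; break-even revenue = 23,449.99 × €295.97 = €6,940,493.81.
Current sales = 49,700 × €295.97 = €14,709,709.00.
Margin of safety = €14,709,709.00 − €6,940,493.81 = €7,769,215.

€7,769,215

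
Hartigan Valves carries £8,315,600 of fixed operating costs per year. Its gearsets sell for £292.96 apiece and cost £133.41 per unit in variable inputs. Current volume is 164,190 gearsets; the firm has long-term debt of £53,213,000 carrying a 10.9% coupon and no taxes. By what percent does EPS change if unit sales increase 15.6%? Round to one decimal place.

+33.8%

At 164,190 units, contribution = 164,190 × £159.55 = £26,196,514.50.
Subtracting fixed costs: EBIT = £26,196,514.50 − £8,315,600 = £17,880,914.50.
Interest = £5,800,217.00, so EBIT − I = £12,080,697.50.
Degree of combined leverage = contribution ÷ (EBIT − I) = £26,196,514.50 ÷ £12,080,697.50 = 2.1685.
%ΔEPS = DCL × %ΔSales = 2.1685 × +15.6% = +33.8%.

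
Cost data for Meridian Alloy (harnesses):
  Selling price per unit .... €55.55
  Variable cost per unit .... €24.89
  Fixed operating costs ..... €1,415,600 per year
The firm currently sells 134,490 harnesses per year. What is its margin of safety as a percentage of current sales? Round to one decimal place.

65.7%

Contribution margin per unit = €55.55 − €24.89 = €30.66. Break-even units = €1,415,600 ÷ €30.66 = 46,170.91; break-even revenue = 46,170.91 × €55.55 = €2,564,793.87.
Actual sales revenue = 134,490 × €55.55 = €7,470,919.50.
Margin of safety = (€7,470,919.50 − €2,564,793.87) ÷ €7,470,919.50 = 65.7%.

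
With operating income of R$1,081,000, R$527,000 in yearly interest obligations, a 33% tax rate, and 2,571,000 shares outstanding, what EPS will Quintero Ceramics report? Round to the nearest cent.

R$0.14

Interest = R$527,000.00, so EBT = R$1,081,000 − R$527,000.00 = R$554,000.00.
After tax at 33%: net income = R$554,000.00 × 0.67 = R$371,180.00.
EPS = R$371,180.00 ÷ 2,571,000 = R$0.14.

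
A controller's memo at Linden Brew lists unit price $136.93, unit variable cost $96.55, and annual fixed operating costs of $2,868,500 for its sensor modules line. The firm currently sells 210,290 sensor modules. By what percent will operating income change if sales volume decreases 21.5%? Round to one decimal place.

-32.5%

At 210,290 units, contribution = 210,290 × $40.38 = $8,491,510.20.
Subtracting fixed costs: EBIT = $8,491,510.20 − $2,868,500 = $5,623,010.20.
DOL = contribution ÷ EBIT = $8,491,510.20 ÷ $5,623,010.20 = 1.5101.
So EBIT moves 1.5101 × (-21.5%) = -32.5%.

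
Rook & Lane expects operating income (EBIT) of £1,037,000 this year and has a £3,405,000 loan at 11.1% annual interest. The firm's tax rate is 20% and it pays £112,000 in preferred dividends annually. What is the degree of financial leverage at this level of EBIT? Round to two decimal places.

Annual interest charges come to £377,955.00.
Pre-tax preferred-dividend burden = £112,000 ÷ (1 − 0.20) = £140,000.00.
DFL = EBIT ÷ [EBIT − I − D_p/(1−t)] = £1,037,000 ÷ [£1,037,000 − £377,955.00 − £140,000.00] = £1,037,000 ÷ £519,045.00 = 1.9979.

2.00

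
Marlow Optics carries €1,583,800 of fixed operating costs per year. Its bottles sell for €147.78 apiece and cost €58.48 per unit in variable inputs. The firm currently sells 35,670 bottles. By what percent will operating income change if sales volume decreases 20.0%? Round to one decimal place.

Contribution at this volume is 35,670 × €89.30 = €3,185,331.00.
Subtracting fixed costs: EBIT = €3,185,331.00 − €1,583,800 = €1,601,531.00.
Degree of operating leverage = €3,185,331.00 / €1,601,531.00 = 1.9889.
Operating income changes by 1.9889 × -20.0% = -39.8%.

-39.8%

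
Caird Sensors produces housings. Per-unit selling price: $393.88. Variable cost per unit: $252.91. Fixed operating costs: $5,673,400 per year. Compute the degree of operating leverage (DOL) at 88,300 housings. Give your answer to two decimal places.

1.84

At 88,300 units, contribution = 88,300 × $140.97 = $12,447,651.00.
EBIT = $12,447,651.00 − $5,673,400 = $6,774,251.00.
DOL = contribution ÷ EBIT = $12,447,651.00 ÷ $6,774,251.00 = 1.8375.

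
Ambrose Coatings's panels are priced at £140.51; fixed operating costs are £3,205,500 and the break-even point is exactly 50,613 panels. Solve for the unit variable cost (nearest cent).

At break-even, FC = Q × (P − VC), so P − VC = £3,205,500 ÷ 50,613 = £63.3335.
Variable cost per unit = £140.51 − £63.3335 = £77.18.

£77.18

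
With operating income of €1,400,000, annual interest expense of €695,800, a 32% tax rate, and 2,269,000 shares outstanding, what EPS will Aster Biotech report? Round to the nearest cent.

€0.21

Interest = €695,800.00, so EBT = €1,400,000 − €695,800.00 = €704,200.00.
After tax at 32%: net income = €704,200.00 × 0.68 = €478,856.00.
Per share: €478,856.00 / 2,269,000 shares = €0.21.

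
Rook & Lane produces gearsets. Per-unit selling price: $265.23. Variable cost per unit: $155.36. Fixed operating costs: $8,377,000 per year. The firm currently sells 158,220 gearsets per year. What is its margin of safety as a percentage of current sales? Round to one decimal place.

Contribution margin per unit = $265.23 − $155.36 = $109.87. Break-even units = $8,377,000 ÷ $109.87 = 76,244.65; break-even revenue = 76,244.65 × $265.23 = $20,222,369.25.
Actual sales revenue = 158,220 × $265.23 = $41,964,690.60.
Margin of safety = ($41,964,690.60 − $20,222,369.25) ÷ $41,964,690.60 = 51.8%.

51.8%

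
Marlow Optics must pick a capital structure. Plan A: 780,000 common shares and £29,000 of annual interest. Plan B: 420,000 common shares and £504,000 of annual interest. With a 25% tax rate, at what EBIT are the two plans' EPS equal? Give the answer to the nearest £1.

£1,058,167

Set EPS_A = EPS_B: (EBIT − £29,000)(1 − 0.25) ÷ 780,000 = (EBIT − £504,000)(1 − 0.25) ÷ 420,000.
Cancelling (1 − t) and cross-multiplying: 420,000·(EBIT − 29,000) = 780,000·(EBIT − 504,000).
Solving, EBIT = (504,000·780,000 − 29,000·420,000) / (780,000 − 420,000) = 380,940,000,000 / 360,000 = 1,058,166.67.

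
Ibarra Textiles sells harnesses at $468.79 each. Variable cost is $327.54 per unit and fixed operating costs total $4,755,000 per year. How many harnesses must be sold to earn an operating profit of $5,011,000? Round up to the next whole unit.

69,140 harnesses

Unit CM = price − variable cost = $468.79 − $327.54 = $141.25.
Required volume = (fixed costs + target profit) ÷ CM = ($4,755,000 + $5,011,000) ÷ $141.25 = 69,139.82, so 69,140 harnesses.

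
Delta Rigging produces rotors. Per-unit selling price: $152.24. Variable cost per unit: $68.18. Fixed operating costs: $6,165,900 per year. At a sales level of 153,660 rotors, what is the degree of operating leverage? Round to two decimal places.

1.91

At 153,660 units, contribution = 153,660 × $84.06 = $12,916,659.60.
Operating income = contribution − fixed costs = $12,916,659.60 − $6,165,900 = $6,750,759.60.
DOL = contribution ÷ EBIT = $12,916,659.60 ÷ $6,750,759.60 = 1.9134.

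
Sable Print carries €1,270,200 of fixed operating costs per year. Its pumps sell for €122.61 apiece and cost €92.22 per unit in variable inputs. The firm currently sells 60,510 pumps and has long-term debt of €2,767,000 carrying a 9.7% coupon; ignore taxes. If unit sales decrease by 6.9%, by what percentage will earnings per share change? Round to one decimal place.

Contribution at this volume is 60,510 × €30.39 = €1,838,898.90.
EBIT = €1,838,898.90 − €1,270,200 = €568,698.90.
Interest = €268,399.00, so EBIT − I = €300,299.90.
Degree of combined leverage = contribution ÷ (EBIT − I) = €1,838,898.90 ÷ €300,299.90 = 6.1235.
EPS therefore changes by 6.1235 × (-6.9%) = -42.3%.

-42.3%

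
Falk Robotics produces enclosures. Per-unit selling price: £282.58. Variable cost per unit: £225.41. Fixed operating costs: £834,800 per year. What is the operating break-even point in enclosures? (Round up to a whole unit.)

Contribution margin per unit = £282.58 − £225.41 = £57.17.
Break-even volume = fixed costs ÷ CM per unit = £834,800 ÷ £57.17 = 14,602.06, so 14,603 enclosures.

14,603 enclosures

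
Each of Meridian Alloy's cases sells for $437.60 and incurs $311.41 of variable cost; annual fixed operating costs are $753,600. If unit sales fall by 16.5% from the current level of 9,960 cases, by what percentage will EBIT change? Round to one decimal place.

At 9,960 units, contribution = 9,960 × $126.19 = $1,256,852.40.
EBIT = $1,256,852.40 − $753,600 = $503,252.40.
DOL = contribution ÷ EBIT = $1,256,852.40 ÷ $503,252.40 = 2.4975.
%ΔEBIT = DOL × %ΔSales = 2.4975 × -16.5% = -41.2%.

-41.2%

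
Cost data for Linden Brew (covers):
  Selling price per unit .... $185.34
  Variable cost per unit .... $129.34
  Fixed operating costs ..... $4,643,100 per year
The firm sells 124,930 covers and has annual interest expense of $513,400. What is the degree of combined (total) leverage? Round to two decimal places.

At 124,930 units, contribution = 124,930 × $56.00 = $6,996,080.00.
Subtracting fixed costs: EBIT = $6,996,080.00 − $4,643,100 = $2,352,980.00. Interest = $513,400.00, so EBIT − I = $1,839,580.00.
Degree of total leverage = total CM / (EBIT − interest) = $6,996,080.00 / $1,839,580.00 = 3.8031.

3.80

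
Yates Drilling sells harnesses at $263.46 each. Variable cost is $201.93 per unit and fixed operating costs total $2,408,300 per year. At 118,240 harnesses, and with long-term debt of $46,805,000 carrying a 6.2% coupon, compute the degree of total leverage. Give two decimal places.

Total contribution margin = 118,240 × $61.53 = $7,275,307.20.
Subtracting fixed costs: EBIT = $7,275,307.20 − $2,408,300 = $4,867,007.20. Interest = $2,901,910.00, so EBIT − I = $1,965,097.20.
DCL = contribution ÷ (EBIT − I) = $7,275,307.20 ÷ $1,965,097.20 = 3.7023.

3.70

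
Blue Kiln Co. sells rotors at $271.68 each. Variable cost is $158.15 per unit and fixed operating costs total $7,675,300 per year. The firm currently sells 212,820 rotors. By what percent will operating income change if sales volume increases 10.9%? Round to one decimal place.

+16.0%

Contribution at this volume is 212,820 × $113.53 = $24,161,454.60.
Operating income = contribution − fixed costs = $24,161,454.60 − $7,675,300 = $16,486,154.60.
Degree of operating leverage = $24,161,454.60 / $16,486,154.60 = 1.4656.
%ΔEBIT = DOL × %ΔSales = 1.4656 × +10.9% = +16.0%.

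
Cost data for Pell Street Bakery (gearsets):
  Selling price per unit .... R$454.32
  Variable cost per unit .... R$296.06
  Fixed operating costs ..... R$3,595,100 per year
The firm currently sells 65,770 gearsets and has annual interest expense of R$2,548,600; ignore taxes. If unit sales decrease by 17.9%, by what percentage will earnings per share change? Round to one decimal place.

-43.7%

At 65,770 units, contribution = 65,770 × R$158.26 = R$10,408,760.20.
Subtracting fixed costs: EBIT = R$10,408,760.20 − R$3,595,100 = R$6,813,660.20.
After interest of R$2,548,600.00, pre-tax earnings = R$4,265,060.20.
DCL = total CM / (EBIT − I) = R$10,408,760.20 / R$4,265,060.20 = 2.4405.
EPS therefore changes by 2.4405 × (-17.9%) = -43.7%.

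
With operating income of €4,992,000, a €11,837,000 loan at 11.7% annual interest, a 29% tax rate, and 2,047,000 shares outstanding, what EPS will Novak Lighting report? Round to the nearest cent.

Pre-tax income = €4,992,000 − €1,384,929.00 = €3,607,071.00.
After tax at 29%: net income = €3,607,071.00 × 0.71 = €2,561,020.41.
Per share: €2,561,020.41 / 2,047,000 shares = €1.25.

€1.25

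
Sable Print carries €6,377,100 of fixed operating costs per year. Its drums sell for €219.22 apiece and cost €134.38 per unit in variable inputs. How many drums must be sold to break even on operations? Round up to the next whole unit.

Contribution margin per unit = €219.22 − €134.38 = €84.84.
Break-even Q = €6,377,100 / €84.84 = 75,166.20 → 75,167 drums.

75,167 drums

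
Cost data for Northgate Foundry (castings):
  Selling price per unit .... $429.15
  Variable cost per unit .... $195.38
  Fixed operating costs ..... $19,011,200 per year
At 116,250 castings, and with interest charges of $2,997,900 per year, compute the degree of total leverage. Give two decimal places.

Contribution at this volume is 116,250 × $233.77 = $27,175,762.50.
EBIT = $27,175,762.50 − $19,011,200 = $8,164,562.50. Interest = $2,997,900.00.
DOL = $27,175,762.50 ÷ $8,164,562.50 = 3.3285; DFL = $8,164,562.50 ÷ $5,166,662.50 = 1.5802.
DCL = DOL × DFL = 3.3285 × 1.5802 = 5.2597.

5.26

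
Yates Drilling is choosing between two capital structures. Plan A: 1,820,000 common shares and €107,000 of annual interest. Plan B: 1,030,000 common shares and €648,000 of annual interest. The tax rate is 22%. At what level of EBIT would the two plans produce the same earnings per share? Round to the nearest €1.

€1,353,354

Set EPS_A = EPS_B: (EBIT − €107,000)(1 − 0.22) ÷ 1,820,000 = (EBIT − €648,000)(1 − 0.22) ÷ 1,030,000.
The (1 − t) factor cancels: (EBIT − 107,000) × 1,030,000 = (EBIT − 648,000) × 1,820,000.
EBIT × (1,820,000 − 1,030,000) = 648,000 × 1,820,000 − 107,000 × 1,030,000 = 1,069,150,000,000, so EBIT = 1,069,150,000,000 ÷ 790,000 = 1,353,354.43.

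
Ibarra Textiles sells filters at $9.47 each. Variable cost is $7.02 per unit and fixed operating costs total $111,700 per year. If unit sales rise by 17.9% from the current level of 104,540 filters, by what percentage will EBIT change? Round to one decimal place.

+31.7%

Contribution at this volume is 104,540 × $2.45 = $256,123.00.
Subtracting fixed costs: EBIT = $256,123.00 − $111,700 = $144,423.00.
Degree of operating leverage = $256,123.00 / $144,423.00 = 1.7734.
So EBIT moves 1.7734 × (+17.9%) = +31.7%.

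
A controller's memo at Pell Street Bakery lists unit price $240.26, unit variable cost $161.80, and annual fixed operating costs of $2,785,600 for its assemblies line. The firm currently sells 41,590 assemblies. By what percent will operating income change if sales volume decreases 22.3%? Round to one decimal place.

-152.4%

Total contribution margin = 41,590 × $78.46 = $3,263,151.40.
EBIT = $3,263,151.40 − $2,785,600 = $477,551.40.
So DOL = total CM / EBIT = $3,263,151.40 / $477,551.40 = 6.8331.
Operating income changes by 6.8331 × -22.3% = -152.4%.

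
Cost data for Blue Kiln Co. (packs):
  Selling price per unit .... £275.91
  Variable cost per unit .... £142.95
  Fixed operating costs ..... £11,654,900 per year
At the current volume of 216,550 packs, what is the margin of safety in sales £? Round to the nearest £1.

£35,562,815

Unit CM = price − variable cost = £275.91 − £142.95 = £132.96. Break-even units = £11,654,900 ÷ £132.96 = 87,657.19; break-even revenue = 87,657.19 × £275.91 = £24,185,495.33.
Actual sales revenue = 216,550 × £275.91 = £59,748,310.50.
Margin of safety = £59,748,310.50 − £24,185,495.33 = £35,562,815.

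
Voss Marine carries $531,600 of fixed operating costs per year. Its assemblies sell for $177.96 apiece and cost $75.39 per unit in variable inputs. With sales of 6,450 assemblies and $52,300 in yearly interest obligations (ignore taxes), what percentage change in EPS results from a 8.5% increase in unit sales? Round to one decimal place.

Total contribution margin = 6,450 × $102.57 = $661,576.50.
Operating income = contribution − fixed costs = $661,576.50 − $531,600 = $129,976.50.
After interest of $52,300.00, pre-tax earnings = $77,676.50.
DCL = total CM / (EBIT − I) = $661,576.50 / $77,676.50 = 8.5171.
%ΔEPS = DCL × %ΔSales = 8.5171 × +8.5% = +72.4%.

+72.4%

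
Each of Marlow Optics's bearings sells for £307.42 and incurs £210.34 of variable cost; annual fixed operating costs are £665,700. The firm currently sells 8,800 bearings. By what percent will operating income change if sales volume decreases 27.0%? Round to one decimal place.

-122.3%

At 8,800 units, contribution = 8,800 × £97.08 = £854,304.00.
EBIT = £854,304.00 − £665,700 = £188,604.00.
Degree of operating leverage = £854,304.00 / £188,604.00 = 4.5296.
Operating income changes by 4.5296 × -27.0% = -122.3%.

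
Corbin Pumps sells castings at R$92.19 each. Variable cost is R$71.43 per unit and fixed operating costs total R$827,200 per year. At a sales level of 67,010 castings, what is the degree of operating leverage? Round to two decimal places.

2.47

Contribution at this volume is 67,010 × R$20.76 = R$1,391,127.60.
Operating income = contribution − fixed costs = R$1,391,127.60 − R$827,200 = R$563,927.60.
So DOL = total CM / EBIT = R$1,391,127.60 / R$563,927.60 = 2.4669.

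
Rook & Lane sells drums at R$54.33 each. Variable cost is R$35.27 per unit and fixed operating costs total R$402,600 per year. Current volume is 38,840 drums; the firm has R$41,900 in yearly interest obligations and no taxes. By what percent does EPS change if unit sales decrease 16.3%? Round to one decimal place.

-40.8%

At 38,840 units, contribution = 38,840 × R$19.06 = R$740,290.40.
EBIT = R$740,290.40 − R$402,600 = R$337,690.40.
After interest of R$41,900.00, pre-tax earnings = R$295,790.40.
DCL = total CM / (EBIT − I) = R$740,290.40 / R$295,790.40 = 2.5028.
EPS therefore changes by 2.5028 × (-16.3%) = -40.8%.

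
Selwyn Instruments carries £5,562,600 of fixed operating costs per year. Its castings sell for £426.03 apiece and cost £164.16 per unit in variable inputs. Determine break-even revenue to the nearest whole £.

Contribution margin per unit = £426.03 − £164.16 = £261.87, a CM ratio of £261.87 ÷ £426.03 = 0.6147.
Break-even revenue = fixed costs × price ÷ CM = £5,562,600 × £426.03 ÷ £261.87 = £9,049,660.

£9,049,660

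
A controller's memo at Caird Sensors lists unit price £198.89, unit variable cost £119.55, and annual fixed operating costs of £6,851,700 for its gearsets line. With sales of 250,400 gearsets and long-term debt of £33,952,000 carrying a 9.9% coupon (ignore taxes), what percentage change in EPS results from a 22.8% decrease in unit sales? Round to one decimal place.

At 250,400 units, contribution = 250,400 × £79.34 = £19,866,736.00.
EBIT = £19,866,736.00 − £6,851,700 = £13,015,036.00.
Interest = £3,361,248.00, so EBIT − I = £9,653,788.00.
DCL = total CM / (EBIT − I) = £19,866,736.00 / £9,653,788.00 = 2.0579.
EPS therefore changes by 2.0579 × (-22.8%) = -46.9%.

-46.9%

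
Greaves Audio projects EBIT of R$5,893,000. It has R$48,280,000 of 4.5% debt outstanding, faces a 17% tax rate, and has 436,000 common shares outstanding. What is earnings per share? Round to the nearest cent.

Interest = R$2,172,600.00, so EBT = R$5,893,000 − R$2,172,600.00 = R$3,720,400.00.
Net income = R$3,720,400.00 × (1 − 0.17) = R$3,087,932.00.
Per share: R$3,087,932.00 / 436,000 shares = R$7.08.

R$7.08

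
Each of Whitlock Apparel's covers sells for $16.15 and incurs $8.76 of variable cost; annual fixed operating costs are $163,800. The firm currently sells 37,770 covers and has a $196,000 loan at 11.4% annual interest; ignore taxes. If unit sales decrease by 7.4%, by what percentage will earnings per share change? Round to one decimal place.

Total contribution margin = 37,770 × $7.39 = $279,120.30.
Operating income = contribution − fixed costs = $279,120.30 − $163,800 = $115,320.30.
Interest = $22,344.00, so EBIT − I = $92,976.30.
DCL = total CM / (EBIT − I) = $279,120.30 / $92,976.30 = 3.0021.
%ΔEPS = DCL × %ΔSales = 3.0021 × -7.4% = -22.2%.

-22.2%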